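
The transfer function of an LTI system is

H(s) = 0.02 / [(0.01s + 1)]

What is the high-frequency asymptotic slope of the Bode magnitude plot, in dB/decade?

-20 dB/decade

Each pole contributes −20 dB/decade at high frequency; each zero contributes +20 dB/decade.
Net: 0 zero(s) − 1 pole(s) → -20 dB/decade.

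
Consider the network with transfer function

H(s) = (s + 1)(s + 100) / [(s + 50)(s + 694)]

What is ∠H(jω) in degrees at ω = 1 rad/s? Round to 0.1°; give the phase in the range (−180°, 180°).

At s = jω = j1:
zero (s+1): 1 + j1 → |·| = √(1²+1²) = √2 ≈ 1.4142, ∠ = arctan(1/1) ≈ 45.00°
zero (s+100): 100 + j1 → |·| = √(100²+1²) = √10001 ≈ 100, ∠ = arctan(1/100) ≈ 0.57°
pole (s+50): 50 + j1 → |·| = √(50²+1²) = √2501 ≈ 50.01, ∠ = arctan(1/50) ≈ 1.15°
pole (s+694): 694 + j1 → |·| = √(694²+1²) = √481637 ≈ 694, ∠ = arctan(1/694) ≈ 0.08°
∠H = 45.57° − 1.23° = 44.34°

44.3°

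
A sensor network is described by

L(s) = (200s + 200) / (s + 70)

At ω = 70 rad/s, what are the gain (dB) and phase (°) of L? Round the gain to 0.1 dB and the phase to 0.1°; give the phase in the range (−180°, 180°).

Substitute s = j70:
Numerator: 200(j70) + 200 = 200 + j14000
Denominator: (j70) + 70 = 70 + j70
|N| = √(200² + 14000²) ≈ 14001, ∠N ≈ 89.18°
|D| = √(70² + 70²) ≈ 98.995, ∠D ≈ 45.00°
|L| = 14001 / 98.995 ≈ 141.43
Gain = 20 log₁₀(141.43) ≈ 43.01 dB
∠L = 89.18° − 45.00° = 44.18°

43.0 dB, 44.2°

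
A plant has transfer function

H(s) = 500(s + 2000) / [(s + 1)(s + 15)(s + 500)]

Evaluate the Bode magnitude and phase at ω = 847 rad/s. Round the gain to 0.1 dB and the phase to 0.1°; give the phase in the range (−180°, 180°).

At s = jω = j847:
zero (s+2000): 2000 + j847 → |·| = √(2000²+847²) = √4717409 ≈ 2172, ∠ = arctan(847/2000) ≈ 22.95°
pole (s+1): 1 + j847 → |·| = √(1²+847²) = √717410 ≈ 847, ∠ = arctan(847/1) ≈ 89.93°
pole (s+15): 15 + j847 → |·| = √(15²+847²) = √717634 ≈ 847.13, ∠ = arctan(847/15) ≈ 88.99°
pole (s+500): 500 + j847 → |·| = √(500²+847²) = √967409 ≈ 983.57, ∠ = arctan(847/500) ≈ 59.45°
|H| = 500 · 2172 / 7.0573e+08 ≈ 0.0015388
Gain = 20 log₁₀(0.0015388) ≈ -56.26 dB
∠H = 22.95° − 238.37° = -215.42° ≡ 144.58° (principal value)

-56.3 dB, 144.6°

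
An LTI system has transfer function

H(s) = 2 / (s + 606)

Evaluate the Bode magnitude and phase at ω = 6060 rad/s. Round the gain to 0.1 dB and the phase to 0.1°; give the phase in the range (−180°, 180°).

Substitute s = j6060:
Numerator: 2 = 2 + j0
Denominator: (j6060) + 606 = 606 + j6060
|N| = √(2² + 0²) ≈ 2, ∠N ≈ 0.00°
|D| = √(606² + 6060²) ≈ 6090.2, ∠D ≈ 84.29°
|H| = 2 / 6090.2 ≈ 0.0003284
Gain = 20 log₁₀(0.0003284) ≈ -69.67 dB
∠H = 0.00° − 84.29° = -84.29°

-69.7 dB, -84.3°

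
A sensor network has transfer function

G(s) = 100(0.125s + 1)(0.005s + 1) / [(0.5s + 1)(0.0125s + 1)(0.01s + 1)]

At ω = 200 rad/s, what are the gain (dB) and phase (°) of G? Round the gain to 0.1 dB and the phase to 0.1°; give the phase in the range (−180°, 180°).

15.4 dB, -88.4°

At ω = 200 rad/s:
zero (1 + j200·0.125) = 1 + j25 → |·| ≈ 25.02, ∠ ≈ 87.71°
zero (1 + j200·0.005) = 1 + j1 → |·| ≈ 1.4142, ∠ ≈ 45.00°
pole (1 + j200·0.5) = 1 + j100 → |·| ≈ 100, ∠ ≈ 89.43°
pole (1 + j200·0.0125) = 1 + j2.5 → |·| ≈ 2.6926, ∠ ≈ 68.20°
pole (1 + j200·0.01) = 1 + j2 → |·| ≈ 2.2361, ∠ ≈ 63.43°
|G| = 100 · 25.02 · 1.4142 / (100 · 2.6926 · 2.2361) ≈ 5.8767
Gain = 20 log₁₀(5.8767) ≈ 15.38 dB
∠G = (87.71° + 45.00°) − (89.43° + 68.20° + 63.43°) = -88.35°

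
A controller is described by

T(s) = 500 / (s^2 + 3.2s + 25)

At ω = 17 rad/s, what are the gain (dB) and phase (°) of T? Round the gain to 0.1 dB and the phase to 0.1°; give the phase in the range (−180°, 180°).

At s = jω = j17:
quadratic: (j17)² + 3.2·j17 + 25 = -264 + j54.4 → |·| ≈ 269.55, ∠ ≈ 168.36°
|T| = 500 / 269.55 ≈ 1.8549
Gain = 20 log₁₀(1.8549) ≈ 5.37 dB
∠T = 0.00° − 168.36° = -168.36°

5.4 dB, -168.4°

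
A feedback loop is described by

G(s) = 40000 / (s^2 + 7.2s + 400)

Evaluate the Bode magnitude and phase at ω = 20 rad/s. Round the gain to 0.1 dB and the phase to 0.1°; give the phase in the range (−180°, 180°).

At s = jω = j20:
quadratic: (j20)² + 7.2·j20 + 400 = 0 + j144 → |·| ≈ 144, ∠ ≈ 90.00°
|G| = 40000 / 144 ≈ 277.78
Gain = 20 log₁₀(277.78) ≈ 48.87 dB
∠G = 0.00° − 90.00° = -90.00°

48.9 dB, -90.0°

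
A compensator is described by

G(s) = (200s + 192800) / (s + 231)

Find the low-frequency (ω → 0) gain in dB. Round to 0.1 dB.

58.4 dB

G(0) = 192800 / 231 ≈ 834.63
20 log₁₀(834.63) ≈ 58.43 dB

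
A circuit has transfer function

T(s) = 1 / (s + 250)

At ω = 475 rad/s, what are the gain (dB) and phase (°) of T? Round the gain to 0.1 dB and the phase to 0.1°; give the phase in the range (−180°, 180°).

Substitute s = j475:
Numerator: 1 = 1 + j0
Denominator: (j475) + 250 = 250 + j475
|N| = √(1² + 0²) ≈ 1, ∠N ≈ 0.00°
|D| = √(250² + 475²) ≈ 536.77, ∠D ≈ 62.24°
|T| = 1 / 536.77 ≈ 0.001863
Gain = 20 log₁₀(0.001863) ≈ -54.60 dB
∠T = 0.00° − 62.24° = -62.24°

-54.6 dB, -62.2°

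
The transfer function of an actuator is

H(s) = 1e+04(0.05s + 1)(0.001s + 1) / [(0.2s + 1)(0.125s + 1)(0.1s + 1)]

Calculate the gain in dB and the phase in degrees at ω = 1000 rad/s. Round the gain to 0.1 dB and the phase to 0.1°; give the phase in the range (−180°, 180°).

At ω = 1000 rad/s:
zero (1 + j1000·0.05) = 1 + j50 → |·| ≈ 50.01, ∠ ≈ 88.85°
zero (1 + j1000·0.001) = 1 + j1 → |·| ≈ 1.4142, ∠ ≈ 45.00°
pole (1 + j1000·0.2) = 1 + j200 → |·| ≈ 200, ∠ ≈ 89.71°
pole (1 + j1000·0.125) = 1 + j125 → |·| ≈ 125, ∠ ≈ 89.54°
pole (1 + j1000·0.1) = 1 + j100 → |·| ≈ 100, ∠ ≈ 89.43°
|H| = 1e+04 · 50.01 · 1.4142 / (200 · 125 · 100) ≈ 0.2829
Gain = 20 log₁₀(0.2829) ≈ -10.97 dB
∠H = (88.85° + 45.00°) − (89.71° + 89.54° + 89.43°) = -134.83°

-11.0 dB, -134.8°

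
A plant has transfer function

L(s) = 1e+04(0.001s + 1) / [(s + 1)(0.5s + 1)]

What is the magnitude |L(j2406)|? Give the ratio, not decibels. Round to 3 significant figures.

At ω = 2406 rad/s:
zero (1 + j2406·0.001) = 1 + j2.406 → |·| ≈ 2.6055, ∠ ≈ 67.43°
pole (1 + j2406·1) = 1 + j2406 → |·| ≈ 2406, ∠ ≈ 89.98°
pole (1 + j2406·0.5) = 1 + j1203 → |·| ≈ 1203, ∠ ≈ 89.95°
|L| = 1e+04 · 2.6055 / (2406 · 1203) ≈ 0.0090018

0.00900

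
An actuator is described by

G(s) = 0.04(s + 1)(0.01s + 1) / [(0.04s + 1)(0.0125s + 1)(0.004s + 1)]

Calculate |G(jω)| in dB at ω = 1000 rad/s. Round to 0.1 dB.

-14.2 dB

At ω = 1000 rad/s:
zero (1 + j1000·1) = 1 + j1000 → |·| ≈ 1000, ∠ ≈ 89.94°
zero (1 + j1000·0.01) = 1 + j10 → |·| ≈ 10.05, ∠ ≈ 84.29°
pole (1 + j1000·0.04) = 1 + j40 → |·| ≈ 40.012, ∠ ≈ 88.57°
pole (1 + j1000·0.0125) = 1 + j12.5 → |·| ≈ 12.54, ∠ ≈ 85.43°
pole (1 + j1000·0.004) = 1 + j4 → |·| ≈ 4.1231, ∠ ≈ 75.96°
|G| = 0.04 · 1000 · 10.05 / (40.012 · 12.54 · 4.1231) ≈ 0.19432
Gain = 20 log₁₀(0.19432) ≈ -14.23 dB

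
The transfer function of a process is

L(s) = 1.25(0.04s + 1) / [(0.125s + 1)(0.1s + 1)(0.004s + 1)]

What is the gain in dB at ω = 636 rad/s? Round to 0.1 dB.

At ω = 636 rad/s:
zero (1 + j636·0.04) = 1 + j25.44 → |·| ≈ 25.46, ∠ ≈ 87.75°
pole (1 + j636·0.125) = 1 + j79.5 → |·| ≈ 79.506, ∠ ≈ 89.28°
pole (1 + j636·0.1) = 1 + j63.6 → |·| ≈ 63.608, ∠ ≈ 89.10°
pole (1 + j636·0.004) = 1 + j2.544 → |·| ≈ 2.7335, ∠ ≈ 68.54°
|L| = 1.25 · 25.46 / (79.506 · 63.608 · 2.7335) ≈ 0.0023022
Gain = 20 log₁₀(0.0023022) ≈ -52.76 dB

-52.8 dB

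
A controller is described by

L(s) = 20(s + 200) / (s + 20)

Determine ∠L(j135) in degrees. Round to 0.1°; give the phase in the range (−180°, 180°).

At s = jω = j135:
zero (s+200): 200 + j135 → |·| = √(200²+135²) = √58225 ≈ 241.3, ∠ = arctan(135/200) ≈ 34.02°
pole (s+20): 20 + j135 → |·| = √(20²+135²) = √18625 ≈ 136.47, ∠ = arctan(135/20) ≈ 81.57°
∠L = 34.02° − 81.57° = -47.55°

-47.6°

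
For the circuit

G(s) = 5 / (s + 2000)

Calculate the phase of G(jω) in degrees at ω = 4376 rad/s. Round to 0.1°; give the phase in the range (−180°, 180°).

-65.4°

At s = jω = j4376:
pole (s+2000): 2000 + j4376 → |·| = √(2000²+4376²) = √23149376 ≈ 4811.4, ∠ = arctan(4376/2000) ≈ 65.44°
∠G = 0.00° − 65.44° = -65.44°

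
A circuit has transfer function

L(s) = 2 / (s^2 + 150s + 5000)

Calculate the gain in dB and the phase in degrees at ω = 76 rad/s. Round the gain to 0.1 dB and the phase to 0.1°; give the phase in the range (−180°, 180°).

-75.1 dB, -93.9°

Substitute s = j76:
Numerator: 2 = 2 + j0
Denominator: (j76)^2 + 150(j76) + 5000 = -776 + j11400
|N| = √(2² + 0²) ≈ 2, ∠N ≈ 0.00°
|D| = √(776² + 11400²) ≈ 11426, ∠D ≈ 93.89°
|L| = 2 / 11426 ≈ 0.00017504
Gain = 20 log₁₀(0.00017504) ≈ -75.14 dB
∠L = 0.00° − 93.89° = -93.89°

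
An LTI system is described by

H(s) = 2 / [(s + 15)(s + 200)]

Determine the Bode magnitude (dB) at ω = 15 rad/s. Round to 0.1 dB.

At s = jω = j15:
pole (s+15): 15 + j15 → |·| = √(15²+15²) = √450 ≈ 21.213, ∠ = arctan(15/15) ≈ 45.00°
pole (s+200): 200 + j15 → |·| = √(200²+15²) = √40225 ≈ 200.56, ∠ = arctan(15/200) ≈ 4.29°
|H| = 2 / 4254.5 ≈ 0.00047009
Gain = 20 log₁₀(0.00047009) ≈ -66.56 dB

-66.6 dB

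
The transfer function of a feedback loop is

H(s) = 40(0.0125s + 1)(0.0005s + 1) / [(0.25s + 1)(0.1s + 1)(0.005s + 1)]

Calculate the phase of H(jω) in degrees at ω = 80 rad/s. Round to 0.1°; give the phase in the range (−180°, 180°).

At ω = 80 rad/s:
zero (1 + j80·0.0125) = 1 + j1 → |·| ≈ 1.4142, ∠ ≈ 45.00°
zero (1 + j80·0.0005) = 1 + j0.04 → |·| ≈ 1.0008, ∠ ≈ 2.29°
pole (1 + j80·0.25) = 1 + j20 → |·| ≈ 20.025, ∠ ≈ 87.14°
pole (1 + j80·0.1) = 1 + j8 → |·| ≈ 8.0623, ∠ ≈ 82.87°
pole (1 + j80·0.005) = 1 + j0.4 → |·| ≈ 1.077, ∠ ≈ 21.80°
∠H = (45.00° + 2.29°) − (87.14° + 82.87° + 21.80°) = -144.52°

-144.5°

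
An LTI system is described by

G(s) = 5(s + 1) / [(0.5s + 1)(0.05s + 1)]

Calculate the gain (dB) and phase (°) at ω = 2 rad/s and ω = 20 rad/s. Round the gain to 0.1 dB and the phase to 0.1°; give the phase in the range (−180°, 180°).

ω = 2: 17.9 dB, 12.7°; ω = 20: 17.0 dB, -42.2°

At ω = 2 rad/s:
zero (1 + j2·1) = 1 + j2 → |·| ≈ 2.2361, ∠ ≈ 63.43°
pole (1 + j2·0.5) = 1 + j1 → |·| ≈ 1.4142, ∠ ≈ 45.00°
pole (1 + j2·0.05) = 1 + j0.1 → |·| ≈ 1.005, ∠ ≈ 5.71°
|G| = 5 · 2.2361 / (1.4142 · 1.005) ≈ 7.8666
Gain = 20 log₁₀(7.8666) ≈ 17.92 dB
∠G = (63.43°) − (45.00° + 5.71°) = 12.72°

At ω = 20 rad/s:
zero (1 + j20·1) = 1 + j20 → |·| ≈ 20.025, ∠ ≈ 87.14°
pole (1 + j20·0.5) = 1 + j10 → |·| ≈ 10.05, ∠ ≈ 84.29°
pole (1 + j20·0.05) = 1 + j1 → |·| ≈ 1.4142, ∠ ≈ 45.00°
|G| = 5 · 20.025 / (10.05 · 1.4142) ≈ 7.0448
Gain = 20 log₁₀(7.0448) ≈ 16.96 dB
∠G = (87.14°) − (84.29° + 45.00°) = -42.15°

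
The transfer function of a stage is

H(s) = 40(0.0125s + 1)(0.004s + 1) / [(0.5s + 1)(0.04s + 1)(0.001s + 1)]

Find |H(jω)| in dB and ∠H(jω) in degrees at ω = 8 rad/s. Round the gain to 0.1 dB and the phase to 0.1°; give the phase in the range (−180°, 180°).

19.4 dB, -86.6°

At ω = 8 rad/s:
zero (1 + j8·0.0125) = 1 + j0.1 → |·| ≈ 1.005, ∠ ≈ 5.71°
zero (1 + j8·0.004) = 1 + j0.032 → |·| ≈ 1.0005, ∠ ≈ 1.83°
pole (1 + j8·0.5) = 1 + j4 → |·| ≈ 4.1231, ∠ ≈ 75.96°
pole (1 + j8·0.04) = 1 + j0.32 → |·| ≈ 1.05, ∠ ≈ 17.74°
pole (1 + j8·0.001) = 1 + j0.008 → |·| ≈ 1, ∠ ≈ 0.46°
|H| = 40 · 1.005 · 1.0005 / (4.1231 · 1.05 · 1) ≈ 9.2903
Gain = 20 log₁₀(9.2903) ≈ 19.36 dB
∠H = (5.71° + 1.83°) − (75.96° + 17.74° + 0.46°) = -86.62°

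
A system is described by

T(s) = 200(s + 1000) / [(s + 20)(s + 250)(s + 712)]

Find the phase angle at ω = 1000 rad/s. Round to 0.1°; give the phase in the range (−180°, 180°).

At s = jω = j1000:
zero (s+1000): 1000 + j1000 → |·| = √(1000²+1000²) = √2000000 ≈ 1414.2, ∠ = arctan(1000/1000) ≈ 45.00°
pole (s+20): 20 + j1000 → |·| = √(20²+1000²) = √1000400 ≈ 1000.2, ∠ = arctan(1000/20) ≈ 88.85°
pole (s+250): 250 + j1000 → |·| = √(250²+1000²) = √1062500 ≈ 1030.8, ∠ = arctan(1000/250) ≈ 75.96°
pole (s+712): 712 + j1000 → |·| = √(712²+1000²) = √1506944 ≈ 1227.6, ∠ = arctan(1000/712) ≈ 54.55°
∠T = 45.00° − 219.36° = -174.36°

-174.4°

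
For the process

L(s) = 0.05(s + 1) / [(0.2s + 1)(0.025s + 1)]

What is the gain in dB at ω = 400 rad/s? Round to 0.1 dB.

-32.1 dB

At ω = 400 rad/s:
zero (1 + j400·1) = 1 + j400 → |·| ≈ 400, ∠ ≈ 89.86°
pole (1 + j400·0.2) = 1 + j80 → |·| ≈ 80.006, ∠ ≈ 89.28°
pole (1 + j400·0.025) = 1 + j10 → |·| ≈ 10.05, ∠ ≈ 84.29°
|L| = 0.05 · 400 / (80.006 · 10.05) ≈ 0.024874
Gain = 20 log₁₀(0.024874) ≈ -32.09 dB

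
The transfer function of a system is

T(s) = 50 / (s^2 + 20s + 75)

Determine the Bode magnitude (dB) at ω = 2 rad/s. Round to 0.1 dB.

Substitute s = j2:
Numerator: 50 = 50 + j0
Denominator: (j2)^2 + 20(j2) + 75 = 71 + j40
|N| = √(50² + 0²) ≈ 50, ∠N ≈ 0.00°
|D| = √(71² + 40²) ≈ 81.492, ∠D ≈ 29.40°
|T| = 50 / 81.492 ≈ 0.61356
Gain = 20 log₁₀(0.61356) ≈ -4.24 dB

-4.2 dB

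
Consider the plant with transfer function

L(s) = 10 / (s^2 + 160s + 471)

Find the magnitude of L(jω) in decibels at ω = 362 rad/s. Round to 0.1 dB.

-83.1 dB

Substitute s = j362:
Numerator: 10 = 10 + j0
Denominator: (j362)^2 + 160(j362) + 471 = -130573 + j57920
|N| = √(10² + 0²) ≈ 10, ∠N ≈ 0.00°
|D| = √(130573² + 57920²) ≈ 1.4284e+05, ∠D ≈ 156.08°
|L| = 10 / 1.4284e+05 ≈ 7.0008e-05
Gain = 20 log₁₀(7.0008e-05) ≈ -83.10 dB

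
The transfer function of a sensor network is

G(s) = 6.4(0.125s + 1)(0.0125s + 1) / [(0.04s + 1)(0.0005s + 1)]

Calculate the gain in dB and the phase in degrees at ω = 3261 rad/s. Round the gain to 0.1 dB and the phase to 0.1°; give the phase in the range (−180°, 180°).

52.6 dB, 30.4°

At ω = 3261 rad/s:
zero (1 + j3261·0.125) = 1 + j407.625 → |·| ≈ 407.63, ∠ ≈ 89.86°
zero (1 + j3261·0.0125) = 1 + j40.7625 → |·| ≈ 40.775, ∠ ≈ 88.59°
pole (1 + j3261·0.04) = 1 + j130.44 → |·| ≈ 130.44, ∠ ≈ 89.56°
pole (1 + j3261·0.0005) = 1 + j1.6305 → |·| ≈ 1.9127, ∠ ≈ 58.48°
|G| = 6.4 · 407.63 · 40.775 / (130.44 · 1.9127) ≈ 426.37
Gain = 20 log₁₀(426.37) ≈ 52.60 dB
∠G = (89.86° + 88.59°) − (89.56° + 58.48°) = 30.41°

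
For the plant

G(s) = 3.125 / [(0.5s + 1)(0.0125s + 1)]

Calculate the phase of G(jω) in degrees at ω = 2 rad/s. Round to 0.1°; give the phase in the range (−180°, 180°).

At ω = 2 rad/s:
pole (1 + j2·0.5) = 1 + j1 → |·| ≈ 1.4142, ∠ ≈ 45.00°
pole (1 + j2·0.0125) = 1 + j0.025 → |·| ≈ 1.0003, ∠ ≈ 1.43°
∠G = (0°) − (45.00° + 1.43°) = -46.43°

-46.4°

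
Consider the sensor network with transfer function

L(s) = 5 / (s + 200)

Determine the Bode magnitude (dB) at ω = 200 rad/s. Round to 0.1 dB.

-35.1 dB

At s = jω = j200:
pole (s+200): 200 + j200 → |·| = √(200²+200²) = √80000 ≈ 282.84, ∠ = arctan(200/200) ≈ 45.00°
|L| = 5 / 282.84 ≈ 0.017678
Gain = 20 log₁₀(0.017678) ≈ -35.05 dB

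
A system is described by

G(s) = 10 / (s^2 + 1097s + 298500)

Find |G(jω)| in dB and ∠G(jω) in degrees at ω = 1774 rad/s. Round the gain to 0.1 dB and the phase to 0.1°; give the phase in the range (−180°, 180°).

Substitute s = j1774:
Numerator: 10 = 10 + j0
Denominator: (j1774)^2 + 1097(j1774) + 298500 = -2848576 + j1946078
|N| = √(10² + 0²) ≈ 10, ∠N ≈ 0.00°
|D| = √(2848576² + 1946078²) ≈ 3.4499e+06, ∠D ≈ 145.66°
|G| = 10 / 3.4499e+06 ≈ 2.8986e-06
Gain = 20 log₁₀(2.8986e-06) ≈ -110.76 dB
∠G = 0.00° − 145.66° = -145.66°

-110.8 dB, -145.7°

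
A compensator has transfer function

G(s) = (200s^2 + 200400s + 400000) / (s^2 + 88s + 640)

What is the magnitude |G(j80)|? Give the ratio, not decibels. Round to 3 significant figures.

1.77e+03

Substitute s = j80:
Numerator: 200(j80)^2 + 200400(j80) + 400000 = -880000 + j16032000
Denominator: (j80)^2 + 88(j80) + 640 = -5760 + j7040
|N| = √(880000² + 16032000²) ≈ 1.6056e+07, ∠N ≈ 93.14°
|D| = √(5760² + 7040²) ≈ 9096.1, ∠D ≈ 129.29°
|G| = 1.6056e+07 / 9096.1 ≈ 1765.2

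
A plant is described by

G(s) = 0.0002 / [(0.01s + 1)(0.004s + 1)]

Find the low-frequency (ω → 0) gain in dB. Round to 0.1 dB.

G(0) = 0.0002 · 1 / 1 = 0.0002
20 log₁₀(0.0002) ≈ -73.98 dB

-74.0 dB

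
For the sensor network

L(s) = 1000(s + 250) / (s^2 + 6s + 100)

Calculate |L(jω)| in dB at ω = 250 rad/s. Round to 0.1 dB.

At s = jω = j250:
zero (s+250): 250 + j250 → |·| = √(250²+250²) = √125000 ≈ 353.55, ∠ = arctan(250/250) ≈ 45.00°
quadratic: (j250)² + 6·j250 + 100 = -62400 + j1500 → |·| ≈ 62418, ∠ ≈ 178.62°
|L| = 1000 · 353.55 / 62418 ≈ 5.6642
Gain = 20 log₁₀(5.6642) ≈ 15.06 dB

15.1 dB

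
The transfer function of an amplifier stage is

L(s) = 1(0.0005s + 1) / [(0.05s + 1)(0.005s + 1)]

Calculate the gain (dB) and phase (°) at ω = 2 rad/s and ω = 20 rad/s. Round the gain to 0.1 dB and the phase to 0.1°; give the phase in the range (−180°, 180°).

At ω = 2 rad/s:
zero (1 + j2·0.0005) = 1 + j0.001 → |·| ≈ 1, ∠ ≈ 0.06°
pole (1 + j2·0.05) = 1 + j0.1 → |·| ≈ 1.005, ∠ ≈ 5.71°
pole (1 + j2·0.005) = 1 + j0.01 → |·| ≈ 1, ∠ ≈ 0.57°
|L| = 1 · 1 / (1.005 · 1) ≈ 0.99502
Gain = 20 log₁₀(0.99502) ≈ -0.04 dB
∠L = (0.06°) − (5.71° + 0.57°) = -6.22°

At ω = 20 rad/s:
zero (1 + j20·0.0005) = 1 + j0.01 → |·| ≈ 1, ∠ ≈ 0.57°
pole (1 + j20·0.05) = 1 + j1 → |·| ≈ 1.4142, ∠ ≈ 45.00°
pole (1 + j20·0.005) = 1 + j0.1 → |·| ≈ 1.005, ∠ ≈ 5.71°
|L| = 1 · 1 / (1.4142 · 1.005) ≈ 0.7036
Gain = 20 log₁₀(0.7036) ≈ -3.05 dB
∠L = (0.57°) − (45.00° + 5.71°) = -50.14°

ω = 2: -0.0 dB, -6.2°; ω = 20: -3.1 dB, -50.1°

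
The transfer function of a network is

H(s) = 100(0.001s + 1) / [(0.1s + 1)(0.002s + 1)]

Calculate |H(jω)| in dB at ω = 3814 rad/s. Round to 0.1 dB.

At ω = 3814 rad/s:
zero (1 + j3814·0.001) = 1 + j3.814 → |·| ≈ 3.9429, ∠ ≈ 75.31°
pole (1 + j3814·0.1) = 1 + j381.4 → |·| ≈ 381.4, ∠ ≈ 89.85°
pole (1 + j3814·0.002) = 1 + j7.628 → |·| ≈ 7.6933, ∠ ≈ 82.53°
|H| = 100 · 3.9429 / (381.4 · 7.6933) ≈ 0.13438
Gain = 20 log₁₀(0.13438) ≈ -17.43 dB

-17.4 dB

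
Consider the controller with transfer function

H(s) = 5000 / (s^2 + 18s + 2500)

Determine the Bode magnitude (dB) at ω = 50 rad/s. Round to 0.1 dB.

At s = jω = j50:
quadratic: (j50)² + 18·j50 + 2500 = 0 + j900 → |·| ≈ 900, ∠ ≈ 90.00°
|H| = 5000 / 900 ≈ 5.5556
Gain = 20 log₁₀(5.5556) ≈ 14.89 dB

14.9 dB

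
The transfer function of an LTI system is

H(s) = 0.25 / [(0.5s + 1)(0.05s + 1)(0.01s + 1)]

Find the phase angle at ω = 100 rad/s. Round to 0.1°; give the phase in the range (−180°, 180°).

At ω = 100 rad/s:
pole (1 + j100·0.5) = 1 + j50 → |·| ≈ 50.01, ∠ ≈ 88.85°
pole (1 + j100·0.05) = 1 + j5 → |·| ≈ 5.099, ∠ ≈ 78.69°
pole (1 + j100·0.01) = 1 + j1 → |·| ≈ 1.4142, ∠ ≈ 45.00°
∠H = (0°) − (88.85° + 78.69° + 45.00°) = -212.54° ≡ 147.46° (principal value)

147.5°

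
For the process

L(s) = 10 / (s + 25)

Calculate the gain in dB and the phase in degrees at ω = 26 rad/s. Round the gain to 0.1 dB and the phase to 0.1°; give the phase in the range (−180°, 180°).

-11.1 dB, -46.1°

At s = jω = j26:
pole (s+25): 25 + j26 → |·| = √(25²+26²) = √1301 ≈ 36.069, ∠ = arctan(26/25) ≈ 46.12°
|L| = 10 / 36.069 ≈ 0.27725
Gain = 20 log₁₀(0.27725) ≈ -11.14 dB
∠L = 0.00° − 46.12° = -46.12°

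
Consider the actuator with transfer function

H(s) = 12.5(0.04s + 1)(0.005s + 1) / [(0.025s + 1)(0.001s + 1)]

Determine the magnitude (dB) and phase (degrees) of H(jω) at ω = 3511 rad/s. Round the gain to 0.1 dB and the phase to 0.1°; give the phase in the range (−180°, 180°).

At ω = 3511 rad/s:
zero (1 + j3511·0.04) = 1 + j140.44 → |·| ≈ 140.44, ∠ ≈ 89.59°
zero (1 + j3511·0.005) = 1 + j17.555 → |·| ≈ 17.583, ∠ ≈ 86.74°
pole (1 + j3511·0.025) = 1 + j87.775 → |·| ≈ 87.781, ∠ ≈ 89.35°
pole (1 + j3511·0.001) = 1 + j3.511 → |·| ≈ 3.6506, ∠ ≈ 74.10°
|H| = 12.5 · 140.44 · 17.583 / (87.781 · 3.6506) ≈ 96.323
Gain = 20 log₁₀(96.323) ≈ 39.67 dB
∠H = (89.59° + 86.74°) − (89.35° + 74.10°) = 12.88°

39.7 dB, 12.9°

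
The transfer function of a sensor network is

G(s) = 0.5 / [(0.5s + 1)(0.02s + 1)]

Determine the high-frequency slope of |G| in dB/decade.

Each pole contributes −20 dB/decade at high frequency; each zero contributes +20 dB/decade.
Net: 0 zero(s) − 2 pole(s) → -40 dB/decade.

-40 dB/decade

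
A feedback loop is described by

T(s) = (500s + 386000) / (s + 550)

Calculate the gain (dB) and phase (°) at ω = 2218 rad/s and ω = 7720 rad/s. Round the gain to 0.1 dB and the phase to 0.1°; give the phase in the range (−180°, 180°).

ω = 2218: 54.2 dB, -5.3°; ω = 7720: 54.0 dB, -1.6°

Substitute s = j2218:
Numerator: 500(j2218) + 386000 = 386000 + j1109000
Denominator: (j2218) + 550 = 550 + j2218
|N| = √(386000² + 1109000²) ≈ 1.1743e+06, ∠N ≈ 70.81°
|D| = √(550² + 2218²) ≈ 2285.2, ∠D ≈ 76.07°
|T| = 1.1743e+06 / 2285.2 ≈ 513.87
Gain = 20 log₁₀(513.87) ≈ 54.22 dB
∠T = 70.81° − 76.07° = -5.26°

Substitute s = j7720:
Numerator: 500(j7720) + 386000 = 386000 + j3860000
Denominator: (j7720) + 550 = 550 + j7720
|N| = √(386000² + 3860000²) ≈ 3.8793e+06, ∠N ≈ 84.29°
|D| = √(550² + 7720²) ≈ 7739.6, ∠D ≈ 85.92°
|T| = 3.8793e+06 / 7739.6 ≈ 501.23
Gain = 20 log₁₀(501.23) ≈ 54.00 dB
∠T = 84.29° − 85.92° = -1.63°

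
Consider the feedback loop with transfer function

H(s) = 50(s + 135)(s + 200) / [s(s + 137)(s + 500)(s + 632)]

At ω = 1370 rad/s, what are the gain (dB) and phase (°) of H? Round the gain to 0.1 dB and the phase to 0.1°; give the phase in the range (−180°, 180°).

-92.8 dB, -143.4°

At s = jω = j1370:
zero (s+135): 135 + j1370 → |·| = √(135²+1370²) = √1895125 ≈ 1376.6, ∠ = arctan(1370/135) ≈ 84.37°
zero (s+200): 200 + j1370 → |·| = √(200²+1370²) = √1916900 ≈ 1384.5, ∠ = arctan(1370/200) ≈ 81.69°
pole (s+137): 137 + j1370 → |·| = √(137²+1370²) = √1895669 ≈ 1376.8, ∠ = arctan(1370/137) ≈ 84.29°
pole (s+500): 500 + j1370 → |·| = √(500²+1370²) = √2126900 ≈ 1458.4, ∠ = arctan(1370/500) ≈ 69.95°
pole (s+632): 632 + j1370 → |·| = √(632²+1370²) = √2276324 ≈ 1508.7, ∠ = arctan(1370/632) ≈ 65.24°
pole at origin: |s| = 1370, ∠ = 90.00° (in denominator)
|H| = 50 · 1.9059e+06 / 4.1502e+12 ≈ 2.2962e-05
Gain = 20 log₁₀(2.2962e-05) ≈ -92.78 dB
∠H = 166.06° − 309.48° = -143.42°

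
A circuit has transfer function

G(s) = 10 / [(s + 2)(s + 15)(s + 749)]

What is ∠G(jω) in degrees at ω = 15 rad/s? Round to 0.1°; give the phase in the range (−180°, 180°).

At s = jω = j15:
pole (s+2): 2 + j15 → |·| = √(2²+15²) = √229 ≈ 15.133, ∠ = arctan(15/2) ≈ 82.41°
pole (s+15): 15 + j15 → |·| = √(15²+15²) = √450 ≈ 21.213, ∠ = arctan(15/15) ≈ 45.00°
pole (s+749): 749 + j15 → |·| = √(749²+15²) = √561226 ≈ 749.15, ∠ = arctan(15/749) ≈ 1.15°
∠G = 0.00° − 128.56° = -128.56°

-128.6°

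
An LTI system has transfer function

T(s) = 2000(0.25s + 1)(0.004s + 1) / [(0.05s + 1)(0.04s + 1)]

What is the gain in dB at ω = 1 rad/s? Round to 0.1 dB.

At ω = 1 rad/s:
zero (1 + j1·0.25) = 1 + j0.25 → |·| ≈ 1.0308, ∠ ≈ 14.04°
zero (1 + j1·0.004) = 1 + j0.004 → |·| ≈ 1, ∠ ≈ 0.23°
pole (1 + j1·0.05) = 1 + j0.05 → |·| ≈ 1.0012, ∠ ≈ 2.86°
pole (1 + j1·0.04) = 1 + j0.04 → |·| ≈ 1.0008, ∠ ≈ 2.29°
|T| = 2000 · 1.0308 · 1 / (1.0012 · 1.0008) ≈ 2057.5
Gain = 20 log₁₀(2057.5) ≈ 66.27 dB

66.3 dB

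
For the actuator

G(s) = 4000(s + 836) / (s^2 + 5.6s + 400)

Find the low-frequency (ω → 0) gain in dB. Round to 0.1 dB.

78.4 dB

G(0) = 4000·836 / 400 = 8360
20 log₁₀(8360) ≈ 78.44 dB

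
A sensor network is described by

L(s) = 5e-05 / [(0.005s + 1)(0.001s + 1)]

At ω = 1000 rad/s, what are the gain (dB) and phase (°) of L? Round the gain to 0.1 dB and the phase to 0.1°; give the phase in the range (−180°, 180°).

At ω = 1000 rad/s:
pole (1 + j1000·0.005) = 1 + j5 → |·| ≈ 5.099, ∠ ≈ 78.69°
pole (1 + j1000·0.001) = 1 + j1 → |·| ≈ 1.4142, ∠ ≈ 45.00°
|L| = 5e-05 · 1 / (5.099 · 1.4142) ≈ 6.9338e-06
Gain = 20 log₁₀(6.9338e-06) ≈ -103.18 dB
∠L = (0°) − (78.69° + 45.00°) = -123.69°

-103.2 dB, -123.7°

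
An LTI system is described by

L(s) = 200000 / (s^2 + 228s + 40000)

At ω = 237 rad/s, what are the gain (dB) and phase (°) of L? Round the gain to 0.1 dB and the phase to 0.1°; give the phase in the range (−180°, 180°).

11.0 dB, -106.7°

At s = jω = j237:
quadratic: (j237)² + 228·j237 + 40000 = -16169 + j54036 → |·| ≈ 56403, ∠ ≈ 106.66°
|L| = 200000 / 56403 ≈ 3.5459
Gain = 20 log₁₀(3.5459) ≈ 10.99 dB
∠L = 0.00° − 106.66° = -106.66°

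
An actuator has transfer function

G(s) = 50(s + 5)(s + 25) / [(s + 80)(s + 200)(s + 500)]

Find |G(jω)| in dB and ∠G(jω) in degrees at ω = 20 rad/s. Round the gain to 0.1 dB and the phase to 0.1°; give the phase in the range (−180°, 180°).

-48.0 dB, 92.6°

At s = jω = j20:
zero (s+5): 5 + j20 → |·| = √(5²+20²) = √425 ≈ 20.616, ∠ = arctan(20/5) ≈ 75.96°
zero (s+25): 25 + j20 → |·| = √(25²+20²) = √1025 ≈ 32.016, ∠ = arctan(20/25) ≈ 38.66°
pole (s+80): 80 + j20 → |·| = √(80²+20²) = √6800 ≈ 82.462, ∠ = arctan(20/80) ≈ 14.04°
pole (s+200): 200 + j20 → |·| = √(200²+20²) = √40400 ≈ 201, ∠ = arctan(20/200) ≈ 5.71°
pole (s+500): 500 + j20 → |·| = √(500²+20²) = √250400 ≈ 500.4, ∠ = arctan(20/500) ≈ 2.29°
|G| = 50 · 660.04 / 8.2941e+06 ≈ 0.003979
Gain = 20 log₁₀(0.003979) ≈ -48.00 dB
∠G = 114.62° − 22.04° = 92.58°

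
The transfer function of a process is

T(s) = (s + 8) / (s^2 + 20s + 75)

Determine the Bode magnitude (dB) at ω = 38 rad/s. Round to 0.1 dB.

-32.1 dB

Substitute s = j38:
Numerator: (j38) + 8 = 8 + j38
Denominator: (j38)^2 + 20(j38) + 75 = -1369 + j760
|N| = √(8² + 38²) ≈ 38.833, ∠N ≈ 78.11°
|D| = √(1369² + 760²) ≈ 1565.8, ∠D ≈ 150.96°
|T| = 38.833 / 1565.8 ≈ 0.024801
Gain = 20 log₁₀(0.024801) ≈ -32.11 dB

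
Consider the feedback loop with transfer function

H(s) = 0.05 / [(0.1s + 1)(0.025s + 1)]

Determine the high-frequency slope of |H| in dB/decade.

Each pole contributes −20 dB/decade at high frequency; each zero contributes +20 dB/decade.
Net: 0 zero(s) − 2 pole(s) → -40 dB/decade.

-40 dB/decade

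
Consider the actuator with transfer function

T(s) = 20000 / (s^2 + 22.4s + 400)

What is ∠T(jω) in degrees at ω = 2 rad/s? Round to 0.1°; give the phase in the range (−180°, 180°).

-6.5°

At s = jω = j2:
quadratic: (j2)² + 22.4·j2 + 400 = 396 + j44.8 → |·| ≈ 398.53, ∠ ≈ 6.45°
∠T = 0.00° − 6.45° = -6.45°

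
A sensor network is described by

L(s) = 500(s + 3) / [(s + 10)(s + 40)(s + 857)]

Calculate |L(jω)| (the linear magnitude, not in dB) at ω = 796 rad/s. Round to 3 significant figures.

0.000536

At s = jω = j796:
zero (s+3): 3 + j796 → |·| = √(3²+796²) = √633625 ≈ 796.01, ∠ = arctan(796/3) ≈ 89.78°
pole (s+10): 10 + j796 → |·| = √(10²+796²) = √633716 ≈ 796.06, ∠ = arctan(796/10) ≈ 89.28°
pole (s+40): 40 + j796 → |·| = √(40²+796²) = √635216 ≈ 797, ∠ = arctan(796/40) ≈ 87.12°
pole (s+857): 857 + j796 → |·| = √(857²+796²) = √1368065 ≈ 1169.6, ∠ = arctan(796/857) ≈ 42.89°
|L| = 500 · 796.01 / 7.4206e+08 ≈ 0.00053635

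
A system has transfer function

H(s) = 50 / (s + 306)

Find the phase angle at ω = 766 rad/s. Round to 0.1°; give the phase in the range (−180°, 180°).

At s = jω = j766:
pole (s+306): 306 + j766 → |·| = √(306²+766²) = √680392 ≈ 824.86, ∠ = arctan(766/306) ≈ 68.22°
∠H = 0.00° − 68.22° = -68.22°

-68.2°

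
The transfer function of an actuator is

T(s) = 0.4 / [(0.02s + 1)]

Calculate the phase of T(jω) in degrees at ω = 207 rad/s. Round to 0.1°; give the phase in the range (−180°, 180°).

At ω = 207 rad/s:
pole (1 + j207·0.02) = 1 + j4.14 → |·| ≈ 4.2591, ∠ ≈ 76.42°
∠T = (0°) − (76.42°) = -76.42°

-76.4°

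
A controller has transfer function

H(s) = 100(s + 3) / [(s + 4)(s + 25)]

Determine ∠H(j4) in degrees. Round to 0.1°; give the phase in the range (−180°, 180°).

At s = jω = j4:
zero (s+3): 3 + j4 → |·| = √(3²+4²) = √25 ≈ 5, ∠ = arctan(4/3) ≈ 53.13°
pole (s+4): 4 + j4 → |·| = √(4²+4²) = √32 ≈ 5.6569, ∠ = arctan(4/4) ≈ 45.00°
pole (s+25): 25 + j4 → |·| = √(25²+4²) = √641 ≈ 25.318, ∠ = arctan(4/25) ≈ 9.09°
∠H = 53.13° − 54.09° = -0.96°

-1.0°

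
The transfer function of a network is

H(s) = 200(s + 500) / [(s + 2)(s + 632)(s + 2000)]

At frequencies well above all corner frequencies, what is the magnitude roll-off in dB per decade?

-40 dB/decade

Each pole contributes −20 dB/decade at high frequency; each zero contributes +20 dB/decade.
Net: 1 zero(s) − 3 pole(s) → -40 dB/decade.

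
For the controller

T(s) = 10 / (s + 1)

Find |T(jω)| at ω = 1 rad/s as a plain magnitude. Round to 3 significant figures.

Substitute s = j1:
Numerator: 10 = 10 + j0
Denominator: (j1) + 1 = 1 + j1
|N| = √(10² + 0²) ≈ 10, ∠N ≈ 0.00°
|D| = √(1² + 1²) ≈ 1.4142, ∠D ≈ 45.00°
|T| = 10 / 1.4142 ≈ 7.0711

7.07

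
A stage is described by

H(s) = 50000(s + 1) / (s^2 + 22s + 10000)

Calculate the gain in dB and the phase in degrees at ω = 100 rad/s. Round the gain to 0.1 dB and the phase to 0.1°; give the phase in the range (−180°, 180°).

67.1 dB, -0.6°

At s = jω = j100:
zero (s+1): 1 + j100 → |·| = √(1²+100²) = √10001 ≈ 100, ∠ = arctan(100/1) ≈ 89.43°
quadratic: (j100)² + 22·j100 + 10000 = 0 + j2200 → |·| ≈ 2200, ∠ ≈ 90.00°
|H| = 50000 · 100 / 2200 ≈ 2272.7
Gain = 20 log₁₀(2272.7) ≈ 67.13 dB
∠H = 89.43° − 90.00° = -0.57°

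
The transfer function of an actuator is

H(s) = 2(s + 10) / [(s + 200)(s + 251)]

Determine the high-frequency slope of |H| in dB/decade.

Each pole contributes −20 dB/decade at high frequency; each zero contributes +20 dB/decade.
Net: 1 zero(s) − 2 pole(s) → -20 dB/decade.

-20 dB/decade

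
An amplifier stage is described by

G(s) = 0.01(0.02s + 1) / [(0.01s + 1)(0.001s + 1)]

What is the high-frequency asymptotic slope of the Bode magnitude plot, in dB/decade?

Each pole contributes −20 dB/decade at high frequency; each zero contributes +20 dB/decade.
Net: 1 zero(s) − 2 pole(s) → -20 dB/decade.

-20 dB/decade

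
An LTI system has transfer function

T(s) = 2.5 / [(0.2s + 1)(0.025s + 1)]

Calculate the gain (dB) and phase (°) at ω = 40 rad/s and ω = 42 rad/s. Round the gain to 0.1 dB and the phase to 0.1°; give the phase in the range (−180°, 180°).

ω = 40: -13.2 dB, -127.9°; ω = 42: -13.8 dB, -129.6°

At ω = 40 rad/s:
pole (1 + j40·0.2) = 1 + j8 → |·| ≈ 8.0623, ∠ ≈ 82.87°
pole (1 + j40·0.025) = 1 + j1 → |·| ≈ 1.4142, ∠ ≈ 45.00°
|T| = 2.5 · 1 / (8.0623 · 1.4142) ≈ 0.21927
Gain = 20 log₁₀(0.21927) ≈ -13.18 dB
∠T = (0°) − (82.87° + 45.00°) = -127.87°

At ω = 42 rad/s:
pole (1 + j42·0.2) = 1 + j8.4 → |·| ≈ 8.4593, ∠ ≈ 83.21°
pole (1 + j42·0.025) = 1 + j1.05 → |·| ≈ 1.45, ∠ ≈ 46.40°
|T| = 2.5 · 1 / (8.4593 · 1.45) ≈ 0.20382
Gain = 20 log₁₀(0.20382) ≈ -13.82 dB
∠T = (0°) − (83.21° + 46.40°) = -129.61°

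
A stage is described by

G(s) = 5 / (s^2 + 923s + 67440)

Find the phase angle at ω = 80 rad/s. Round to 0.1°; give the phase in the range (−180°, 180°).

Substitute s = j80:
Numerator: 5 = 5 + j0
Denominator: (j80)^2 + 923(j80) + 67440 = 61040 + j73840
|N| = √(5² + 0²) ≈ 5, ∠N ≈ 0.00°
|D| = √(61040² + 73840²) ≈ 95803, ∠D ≈ 50.42°
∠G = 0.00° − 50.42° = -50.42°

-50.4°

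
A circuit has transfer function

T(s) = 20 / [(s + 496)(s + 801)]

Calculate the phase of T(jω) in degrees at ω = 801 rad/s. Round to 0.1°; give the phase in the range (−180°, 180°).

At s = jω = j801:
pole (s+496): 496 + j801 → |·| = √(496²+801²) = √887617 ≈ 942.13, ∠ = arctan(801/496) ≈ 58.23°
pole (s+801): 801 + j801 → |·| = √(801²+801²) = √1283202 ≈ 1132.8, ∠ = arctan(801/801) ≈ 45.00°
∠T = 0.00° − 103.23° = -103.23°

-103.2°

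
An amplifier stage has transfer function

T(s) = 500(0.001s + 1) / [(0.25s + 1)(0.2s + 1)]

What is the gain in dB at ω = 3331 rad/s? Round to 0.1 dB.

-50.1 dB

At ω = 3331 rad/s:
zero (1 + j3331·0.001) = 1 + j3.331 → |·| ≈ 3.4779, ∠ ≈ 73.29°
pole (1 + j3331·0.25) = 1 + j832.75 → |·| ≈ 832.75, ∠ ≈ 89.93°
pole (1 + j3331·0.2) = 1 + j666.2 → |·| ≈ 666.2, ∠ ≈ 89.91°
|T| = 500 · 3.4779 / (832.75 · 666.2) ≈ 0.0031345
Gain = 20 log₁₀(0.0031345) ≈ -50.08 dB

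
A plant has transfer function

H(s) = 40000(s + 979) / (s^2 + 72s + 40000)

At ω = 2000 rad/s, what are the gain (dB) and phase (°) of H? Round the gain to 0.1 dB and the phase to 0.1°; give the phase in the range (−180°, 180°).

At s = jω = j2000:
zero (s+979): 979 + j2000 → |·| = √(979²+2000²) = √4958441 ≈ 2226.8, ∠ = arctan(2000/979) ≈ 63.92°
quadratic: (j2000)² + 72·j2000 + 40000 = -3960000 + j144000 → |·| ≈ 3.9626e+06, ∠ ≈ 177.92°
|H| = 40000 · 2226.8 / 3.9626e+06 ≈ 22.478
Gain = 20 log₁₀(22.478) ≈ 27.04 dB
∠H = 63.92° − 177.92° = -114.00°

27.0 dB, -114.0°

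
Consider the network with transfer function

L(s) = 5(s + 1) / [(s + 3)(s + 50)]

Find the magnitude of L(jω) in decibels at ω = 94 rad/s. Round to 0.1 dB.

-26.6 dB

At s = jω = j94:
zero (s+1): 1 + j94 → |·| = √(1²+94²) = √8837 ≈ 94.005, ∠ = arctan(94/1) ≈ 89.39°
pole (s+3): 3 + j94 → |·| = √(3²+94²) = √8845 ≈ 94.048, ∠ = arctan(94/3) ≈ 88.17°
pole (s+50): 50 + j94 → |·| = √(50²+94²) = √11336 ≈ 106.47, ∠ = arctan(94/50) ≈ 61.99°
|L| = 5 · 94.005 / 10013 ≈ 0.046941
Gain = 20 log₁₀(0.046941) ≈ -26.57 dB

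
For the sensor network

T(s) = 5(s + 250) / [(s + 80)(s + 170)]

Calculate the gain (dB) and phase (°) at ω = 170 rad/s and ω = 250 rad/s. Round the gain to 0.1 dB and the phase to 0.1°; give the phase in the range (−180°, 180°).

At s = jω = j170:
zero (s+250): 250 + j170 → |·| = √(250²+170²) = √91400 ≈ 302.32, ∠ = arctan(170/250) ≈ 34.22°
pole (s+80): 80 + j170 → |·| = √(80²+170²) = √35300 ≈ 187.88, ∠ = arctan(170/80) ≈ 64.80°
pole (s+170): 170 + j170 → |·| = √(170²+170²) = √57800 ≈ 240.42, ∠ = arctan(170/170) ≈ 45.00°
|T| = 5 · 302.32 / 45170 ≈ 0.033465
Gain = 20 log₁₀(0.033465) ≈ -29.51 dB
∠T = 34.22° − 109.80° = -75.58°

At s = jω = j250:
zero (s+250): 250 + j250 → |·| = √(250²+250²) = √125000 ≈ 353.55, ∠ = arctan(250/250) ≈ 45.00°
pole (s+80): 80 + j250 → |·| = √(80²+250²) = √68900 ≈ 262.49, ∠ = arctan(250/80) ≈ 72.26°
pole (s+170): 170 + j250 → |·| = √(170²+250²) = √91400 ≈ 302.32, ∠ = arctan(250/170) ≈ 55.78°
|T| = 5 · 353.55 / 79356 ≈ 0.022276
Gain = 20 log₁₀(0.022276) ≈ -33.04 dB
∠T = 45.00° − 128.04° = -83.04°

ω = 170: -29.5 dB, -75.6°; ω = 250: -33.0 dB, -83.0°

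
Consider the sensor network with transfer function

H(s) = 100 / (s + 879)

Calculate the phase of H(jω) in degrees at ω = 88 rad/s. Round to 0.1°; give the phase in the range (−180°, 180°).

-5.7°

Substitute s = j88:
Numerator: 100 = 100 + j0
Denominator: (j88) + 879 = 879 + j88
|N| = √(100² + 0²) ≈ 100, ∠N ≈ 0.00°
|D| = √(879² + 88²) ≈ 883.39, ∠D ≈ 5.72°
∠H = 0.00° − 5.72° = -5.72°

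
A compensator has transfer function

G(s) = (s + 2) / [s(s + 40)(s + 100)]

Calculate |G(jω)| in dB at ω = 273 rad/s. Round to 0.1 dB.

At s = jω = j273:
zero (s+2): 2 + j273 → |·| = √(2²+273²) = √74533 ≈ 273.01, ∠ = arctan(273/2) ≈ 89.58°
pole (s+40): 40 + j273 → |·| = √(40²+273²) = √76129 ≈ 275.91, ∠ = arctan(273/40) ≈ 81.66°
pole (s+100): 100 + j273 → |·| = √(100²+273²) = √84529 ≈ 290.74, ∠ = arctan(273/100) ≈ 69.88°
pole at origin: |s| = 273, ∠ = 90.00° (in denominator)
|G| = 1 · 273.01 / 2.19e+07 ≈ 1.2466e-05
Gain = 20 log₁₀(1.2466e-05) ≈ -98.09 dB

-98.1 dB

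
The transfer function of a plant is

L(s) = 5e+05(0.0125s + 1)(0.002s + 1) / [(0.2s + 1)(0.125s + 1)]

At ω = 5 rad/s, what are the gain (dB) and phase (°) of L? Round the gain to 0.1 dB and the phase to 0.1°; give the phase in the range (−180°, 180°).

At ω = 5 rad/s:
zero (1 + j5·0.0125) = 1 + j0.0625 → |·| ≈ 1.002, ∠ ≈ 3.58°
zero (1 + j5·0.002) = 1 + j0.01 → |·| ≈ 1, ∠ ≈ 0.57°
pole (1 + j5·0.2) = 1 + j1 → |·| ≈ 1.4142, ∠ ≈ 45.00°
pole (1 + j5·0.125) = 1 + j0.625 → |·| ≈ 1.1792, ∠ ≈ 32.01°
|L| = 5e+05 · 1.002 · 1 / (1.4142 · 1.1792) ≈ 3.0043e+05
Gain = 20 log₁₀(3.0043e+05) ≈ 109.55 dB
∠L = (3.58° + 0.57°) − (45.00° + 32.01°) = -72.86°

109.6 dB, -72.9°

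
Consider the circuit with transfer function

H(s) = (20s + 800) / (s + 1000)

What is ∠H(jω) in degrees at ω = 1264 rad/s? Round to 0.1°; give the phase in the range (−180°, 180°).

Substitute s = j1264:
Numerator: 20(j1264) + 800 = 800 + j25280
Denominator: (j1264) + 1000 = 1000 + j1264
|N| = √(800² + 25280²) ≈ 25293, ∠N ≈ 88.19°
|D| = √(1000² + 1264²) ≈ 1611.7, ∠D ≈ 51.65°
∠H = 88.19° − 51.65° = 36.54°

36.5°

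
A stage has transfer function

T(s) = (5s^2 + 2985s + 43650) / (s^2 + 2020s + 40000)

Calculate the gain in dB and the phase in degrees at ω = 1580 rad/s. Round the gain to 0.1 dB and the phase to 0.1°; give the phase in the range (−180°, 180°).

Substitute s = j1580:
Numerator: 5(j1580)^2 + 2985(j1580) + 43650 = -12438350 + j4716300
Denominator: (j1580)^2 + 2020(j1580) + 40000 = -2456400 + j3191600
|N| = √(12438350² + 4716300²) ≈ 1.3302e+07, ∠N ≈ 159.23°
|D| = √(2456400² + 3191600²) ≈ 4.0274e+06, ∠D ≈ 127.58°
|T| = 1.3302e+07 / 4.0274e+06 ≈ 3.3029
Gain = 20 log₁₀(3.3029) ≈ 10.38 dB
∠T = 159.23° − 127.58° = 31.65°

10.4 dB, 31.7°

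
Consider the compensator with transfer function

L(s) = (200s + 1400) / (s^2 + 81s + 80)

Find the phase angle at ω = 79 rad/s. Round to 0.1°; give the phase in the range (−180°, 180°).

-49.0°

Substitute s = j79:
Numerator: 200(j79) + 1400 = 1400 + j15800
Denominator: (j79)^2 + 81(j79) + 80 = -6161 + j6399
|N| = √(1400² + 15800²) ≈ 15862, ∠N ≈ 84.94°
|D| = √(6161² + 6399²) ≈ 8882.9, ∠D ≈ 133.91°
∠L = 84.94° − 133.91° = -48.97°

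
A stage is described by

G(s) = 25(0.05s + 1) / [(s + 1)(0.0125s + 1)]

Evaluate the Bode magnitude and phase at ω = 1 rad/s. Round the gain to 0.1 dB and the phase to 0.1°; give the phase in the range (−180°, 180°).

25.0 dB, -42.9°

At ω = 1 rad/s:
zero (1 + j1·0.05) = 1 + j0.05 → |·| ≈ 1.0012, ∠ ≈ 2.86°
pole (1 + j1·1) = 1 + j1 → |·| ≈ 1.4142, ∠ ≈ 45.00°
pole (1 + j1·0.0125) = 1 + j0.0125 → |·| ≈ 1.0001, ∠ ≈ 0.72°
|G| = 25 · 1.0012 / (1.4142 · 1.0001) ≈ 17.697
Gain = 20 log₁₀(17.697) ≈ 24.96 dB
∠G = (2.86°) − (45.00° + 0.72°) = -42.86°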